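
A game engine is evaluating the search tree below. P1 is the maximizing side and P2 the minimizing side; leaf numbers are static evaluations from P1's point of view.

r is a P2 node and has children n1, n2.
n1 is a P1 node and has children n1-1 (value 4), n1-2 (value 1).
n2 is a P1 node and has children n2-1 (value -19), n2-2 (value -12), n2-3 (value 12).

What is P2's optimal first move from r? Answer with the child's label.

n1

n1 (P1): max(4, 1) = 4
n2 (P1): max(-19, -12, 12) = 12
r (P2): min(4, 12) = 4
P2 at r wants the lowest of {n1=4, n2=12}, so chooses n1.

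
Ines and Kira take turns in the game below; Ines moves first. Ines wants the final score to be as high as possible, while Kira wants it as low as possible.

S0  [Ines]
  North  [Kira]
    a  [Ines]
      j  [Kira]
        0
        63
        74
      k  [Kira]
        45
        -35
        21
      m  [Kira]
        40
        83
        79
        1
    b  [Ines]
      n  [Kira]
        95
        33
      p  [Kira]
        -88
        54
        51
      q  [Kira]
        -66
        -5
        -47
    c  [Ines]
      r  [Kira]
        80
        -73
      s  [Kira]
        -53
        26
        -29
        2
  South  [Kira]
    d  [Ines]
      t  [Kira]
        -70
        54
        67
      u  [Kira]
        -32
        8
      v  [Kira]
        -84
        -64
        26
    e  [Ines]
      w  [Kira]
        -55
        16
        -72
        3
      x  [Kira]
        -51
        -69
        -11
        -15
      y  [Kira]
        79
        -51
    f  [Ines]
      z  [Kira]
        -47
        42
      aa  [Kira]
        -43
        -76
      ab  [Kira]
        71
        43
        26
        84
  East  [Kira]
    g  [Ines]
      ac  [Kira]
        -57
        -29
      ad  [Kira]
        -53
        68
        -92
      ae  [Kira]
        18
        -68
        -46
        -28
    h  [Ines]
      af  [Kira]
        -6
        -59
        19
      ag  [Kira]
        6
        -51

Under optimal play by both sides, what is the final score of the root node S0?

-51

j (Kira): min(0, 63, 74) = 0
k (Kira): min(45, -35, 21) = -35
m (Kira): min(40, 83, 79, 1) = 1
a (Ines): max(0, -35, 1) = 1
n (Kira): min(95, 33) = 33
p (Kira): min(-88, 54, 51) = -88
q (Kira): min(-66, -5, -47) = -66
b (Ines): max(33, -88, -66) = 33
r (Kira): min(80, -73) = -73
s (Kira): min(-53, 26, -29, 2) = -53
c (Ines): max(-73, -53) = -53
North (Kira): min(1, 33, -53) = -53
t (Kira): min(-70, 54, 67) = -70
u (Kira): min(-32, 8) = -32
v (Kira): min(-84, -64, 26) = -84
d (Ines): max(-70, -32, -84) = -32
w (Kira): min(-55, 16, -72, 3) = -72
x (Kira): min(-51, -69, -11, -15) = -69
y (Kira): min(79, -51) = -51
e (Ines): max(-72, -69, -51) = -51
z (Kira): min(-47, 42) = -47
aa (Kira): min(-43, -76) = -76
ab (Kira): min(71, 43, 26, 84) = 26
f (Ines): max(-47, -76, 26) = 26
South (Kira): min(-32, -51, 26) = -51
ac (Kira): min(-57, -29) = -57
ad (Kira): min(-53, 68, -92) = -92
ae (Kira): min(18, -68, -46, -28) = -68
g (Ines): max(-57, -92, -68) = -57
af (Kira): min(-6, -59, 19) = -59
ag (Kira): min(6, -51) = -51
h (Ines): max(-59, -51) = -51
East (Kira): min(-57, -51) = -57
S0 (Ines): max(-53, -51, -57) = -51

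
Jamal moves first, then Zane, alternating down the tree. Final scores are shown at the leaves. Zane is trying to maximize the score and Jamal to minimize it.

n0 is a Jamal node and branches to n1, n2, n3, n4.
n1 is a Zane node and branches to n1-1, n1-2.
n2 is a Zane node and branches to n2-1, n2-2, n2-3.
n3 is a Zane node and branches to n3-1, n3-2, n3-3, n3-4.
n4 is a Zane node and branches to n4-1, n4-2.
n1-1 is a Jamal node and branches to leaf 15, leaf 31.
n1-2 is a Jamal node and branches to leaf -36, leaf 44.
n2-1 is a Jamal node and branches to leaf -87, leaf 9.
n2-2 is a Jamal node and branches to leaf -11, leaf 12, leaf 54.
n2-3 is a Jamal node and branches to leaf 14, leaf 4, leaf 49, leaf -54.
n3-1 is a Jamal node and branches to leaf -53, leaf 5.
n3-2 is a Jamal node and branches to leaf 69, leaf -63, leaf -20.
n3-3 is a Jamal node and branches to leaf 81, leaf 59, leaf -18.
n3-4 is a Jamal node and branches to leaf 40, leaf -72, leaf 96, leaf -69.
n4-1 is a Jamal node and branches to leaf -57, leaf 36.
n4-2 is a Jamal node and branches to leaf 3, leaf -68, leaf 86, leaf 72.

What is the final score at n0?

n1-1 (Jamal): min(15, 31) = 15
n1-2 (Jamal): min(-36, 44) = -36
n1 (Zane): max(15, -36) = 15
n2-1 (Jamal): min(-87, 9) = -87
n2-2 (Jamal): min(-11, 12, 54) = -11
n2-3 (Jamal): min(14, 4, 49, -54) = -54
n2 (Zane): max(-87, -11, -54) = -11
n3-1 (Jamal): min(-53, 5) = -53
n3-2 (Jamal): min(69, -63, -20) = -63
n3-3 (Jamal): min(81, 59, -18) = -18
n3-4 (Jamal): min(40, -72, 96, -69) = -72
n3 (Zane): max(-53, -63, -18, -72) = -18
n4-1 (Jamal): min(-57, 36) = -57
n4-2 (Jamal): min(3, -68, 86, 72) = -68
n4 (Zane): max(-57, -68) = -57
n0 (Jamal): min(15, -11, -18, -57) = -57

-57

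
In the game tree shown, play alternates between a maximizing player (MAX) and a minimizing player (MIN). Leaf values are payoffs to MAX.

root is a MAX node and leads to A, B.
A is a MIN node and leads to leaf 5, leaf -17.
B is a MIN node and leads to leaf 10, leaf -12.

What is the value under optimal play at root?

A (MIN): min(5, -17) = -17
B (MIN): min(10, -12) = -12
root (MAX): max(-17, -12) = -12

-12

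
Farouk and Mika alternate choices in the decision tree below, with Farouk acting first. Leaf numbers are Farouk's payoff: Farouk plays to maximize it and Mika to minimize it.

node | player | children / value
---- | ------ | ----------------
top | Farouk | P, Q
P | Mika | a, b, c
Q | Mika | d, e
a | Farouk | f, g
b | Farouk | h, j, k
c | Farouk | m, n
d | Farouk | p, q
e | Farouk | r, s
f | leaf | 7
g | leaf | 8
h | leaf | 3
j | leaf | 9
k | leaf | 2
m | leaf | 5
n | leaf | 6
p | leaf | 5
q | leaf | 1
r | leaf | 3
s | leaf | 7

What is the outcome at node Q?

d (Farouk): max(5, 1) = 5
e (Farouk): max(3, 7) = 7
Q (Mika): min(5, 7) = 5

5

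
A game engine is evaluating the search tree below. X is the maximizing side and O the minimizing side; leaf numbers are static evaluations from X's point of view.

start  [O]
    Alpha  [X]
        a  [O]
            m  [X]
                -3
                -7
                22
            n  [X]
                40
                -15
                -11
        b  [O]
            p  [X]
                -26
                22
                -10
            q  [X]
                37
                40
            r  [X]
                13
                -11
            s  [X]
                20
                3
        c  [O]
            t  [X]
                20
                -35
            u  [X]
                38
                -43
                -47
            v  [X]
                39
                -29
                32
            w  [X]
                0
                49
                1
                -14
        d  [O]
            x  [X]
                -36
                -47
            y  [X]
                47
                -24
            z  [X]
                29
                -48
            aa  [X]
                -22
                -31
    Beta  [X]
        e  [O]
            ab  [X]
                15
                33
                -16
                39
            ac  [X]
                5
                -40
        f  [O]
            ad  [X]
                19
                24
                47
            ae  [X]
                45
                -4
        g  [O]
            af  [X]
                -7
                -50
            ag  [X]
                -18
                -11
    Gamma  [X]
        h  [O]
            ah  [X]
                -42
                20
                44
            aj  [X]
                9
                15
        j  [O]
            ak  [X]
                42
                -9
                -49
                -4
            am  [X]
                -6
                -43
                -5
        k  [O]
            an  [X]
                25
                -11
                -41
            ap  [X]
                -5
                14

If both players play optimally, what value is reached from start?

15

m (X): max(-3, -7, 22) = 22
n (X): max(40, -15, -11) = 40
a (O): min(22, 40) = 22
p (X): max(-26, 22, -10) = 22
q (X): max(37, 40) = 40
r (X): max(13, -11) = 13
s (X): max(20, 3) = 20
b (O): min(22, 40, 13, 20) = 13
t (X): max(20, -35) = 20
u (X): max(38, -43, -47) = 38
v (X): max(39, -29, 32) = 39
w (X): max(0, 49, 1, -14) = 49
c (O): min(20, 38, 39, 49) = 20
x (X): max(-36, -47) = -36
y (X): max(47, -24) = 47
z (X): max(29, -48) = 29
aa (X): max(-22, -31) = -22
d (O): min(-36, 47, 29, -22) = -36
Alpha (X): max(22, 13, 20, -36) = 22
ab (X): max(15, 33, -16, 39) = 39
ac (X): max(5, -40) = 5
e (O): min(39, 5) = 5
ad (X): max(19, 24, 47) = 47
ae (X): max(45, -4) = 45
f (O): min(47, 45) = 45
af (X): max(-7, -50) = -7
ag (X): max(-18, -11) = -11
g (O): min(-7, -11) = -11
Beta (X): max(5, 45, -11) = 45
ah (X): max(-42, 20, 44) = 44
aj (X): max(9, 15) = 15
h (O): min(44, 15) = 15
ak (X): max(42, -9, -49, -4) = 42
am (X): max(-6, -43, -5) = -5
j (O): min(42, -5) = -5
an (X): max(25, -11, -41) = 25
ap (X): max(-5, 14) = 14
k (O): min(25, 14) = 14
Gamma (X): max(15, -5, 14) = 15
start (O): min(22, 45, 15) = 15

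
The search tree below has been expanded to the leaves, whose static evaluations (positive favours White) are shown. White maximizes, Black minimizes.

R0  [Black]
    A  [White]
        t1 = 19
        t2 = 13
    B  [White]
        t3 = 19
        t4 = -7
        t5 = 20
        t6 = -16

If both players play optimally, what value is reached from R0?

19

A (White): max(19, 13) = 19
B (White): max(19, -7, 20, -16) = 20
R0 (Black): min(19, 20) = 19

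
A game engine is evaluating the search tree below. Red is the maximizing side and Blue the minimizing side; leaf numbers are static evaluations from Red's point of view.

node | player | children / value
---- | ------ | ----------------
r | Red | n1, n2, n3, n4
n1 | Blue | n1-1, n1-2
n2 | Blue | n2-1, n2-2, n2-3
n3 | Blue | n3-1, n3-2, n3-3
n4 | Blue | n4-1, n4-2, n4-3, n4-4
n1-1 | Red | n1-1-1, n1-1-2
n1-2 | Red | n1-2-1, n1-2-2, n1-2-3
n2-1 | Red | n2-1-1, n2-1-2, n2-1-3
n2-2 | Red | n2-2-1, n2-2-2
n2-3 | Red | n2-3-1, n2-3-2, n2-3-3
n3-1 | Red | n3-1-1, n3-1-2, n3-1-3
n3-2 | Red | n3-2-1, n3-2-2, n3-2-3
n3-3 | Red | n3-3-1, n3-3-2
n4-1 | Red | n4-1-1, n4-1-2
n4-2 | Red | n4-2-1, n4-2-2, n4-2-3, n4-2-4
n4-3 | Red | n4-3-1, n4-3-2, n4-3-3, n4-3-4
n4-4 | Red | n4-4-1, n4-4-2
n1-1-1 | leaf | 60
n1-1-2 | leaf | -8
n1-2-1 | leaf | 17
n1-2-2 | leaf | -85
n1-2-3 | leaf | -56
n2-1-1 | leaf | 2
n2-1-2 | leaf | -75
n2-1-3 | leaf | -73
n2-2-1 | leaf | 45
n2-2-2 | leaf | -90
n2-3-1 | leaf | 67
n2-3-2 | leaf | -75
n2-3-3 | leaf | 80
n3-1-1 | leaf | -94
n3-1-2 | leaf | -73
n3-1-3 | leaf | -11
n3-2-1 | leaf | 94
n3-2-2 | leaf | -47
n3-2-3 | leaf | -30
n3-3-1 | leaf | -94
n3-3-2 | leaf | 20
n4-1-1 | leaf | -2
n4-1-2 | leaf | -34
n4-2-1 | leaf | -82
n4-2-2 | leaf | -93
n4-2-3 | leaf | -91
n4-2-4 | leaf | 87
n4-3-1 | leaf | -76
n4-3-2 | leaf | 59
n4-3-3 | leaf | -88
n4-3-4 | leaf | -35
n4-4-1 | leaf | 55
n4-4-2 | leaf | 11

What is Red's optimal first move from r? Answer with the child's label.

n1

n1-1 (Red): max(60, -8) = 60
n1-2 (Red): max(17, -85, -56) = 17
n1 (Blue): min(60, 17) = 17
n2-1 (Red): max(2, -75, -73) = 2
n2-2 (Red): max(45, -90) = 45
n2-3 (Red): max(67, -75, 80) = 80
n2 (Blue): min(2, 45, 80) = 2
n3-1 (Red): max(-94, -73, -11) = -11
n3-2 (Red): max(94, -47, -30) = 94
n3-3 (Red): max(-94, 20) = 20
n3 (Blue): min(-11, 94, 20) = -11
n4-1 (Red): max(-2, -34) = -2
n4-2 (Red): max(-82, -93, -91, 87) = 87
n4-3 (Red): max(-76, 59, -88, -35) = 59
n4-4 (Red): max(55, 11) = 55
n4 (Blue): min(-2, 87, 59, 55) = -2
r (Red): max(17, 2, -11, -2) = 17
Red at r wants the highest of {n1=17, n2=2, n3=-11, n4=-2}, so chooses n1.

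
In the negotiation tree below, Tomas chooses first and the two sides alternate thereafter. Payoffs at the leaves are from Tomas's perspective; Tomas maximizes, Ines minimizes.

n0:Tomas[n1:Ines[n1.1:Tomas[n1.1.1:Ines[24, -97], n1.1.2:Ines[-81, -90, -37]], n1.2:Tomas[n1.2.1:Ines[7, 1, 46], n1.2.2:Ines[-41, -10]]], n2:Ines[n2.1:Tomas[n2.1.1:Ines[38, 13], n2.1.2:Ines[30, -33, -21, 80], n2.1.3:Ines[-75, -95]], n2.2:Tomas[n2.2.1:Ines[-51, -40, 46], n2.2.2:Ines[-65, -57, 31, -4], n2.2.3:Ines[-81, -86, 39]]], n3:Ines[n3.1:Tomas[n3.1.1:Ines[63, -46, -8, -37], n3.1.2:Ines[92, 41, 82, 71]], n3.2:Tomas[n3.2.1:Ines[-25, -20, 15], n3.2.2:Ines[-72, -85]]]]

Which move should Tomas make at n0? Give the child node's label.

n1.1.1 (Ines): min(24, -97) = -97
n1.1.2 (Ines): min(-81, -90, -37) = -90
n1.1 (Tomas): max(-97, -90) = -90
n1.2.1 (Ines): min(7, 1, 46) = 1
n1.2.2 (Ines): min(-41, -10) = -41
n1.2 (Tomas): max(1, -41) = 1
n1 (Ines): min(-90, 1) = -90
n2.1.1 (Ines): min(38, 13) = 13
n2.1.2 (Ines): min(30, -33, -21, 80) = -33
n2.1.3 (Ines): min(-75, -95) = -95
n2.1 (Tomas): max(13, -33, -95) = 13
n2.2.1 (Ines): min(-51, -40, 46) = -51
n2.2.2 (Ines): min(-65, -57, 31, -4) = -65
n2.2.3 (Ines): min(-81, -86, 39) = -86
n2.2 (Tomas): max(-51, -65, -86) = -51
n2 (Ines): min(13, -51) = -51
n3.1.1 (Ines): min(63, -46, -8, -37) = -46
n3.1.2 (Ines): min(92, 41, 82, 71) = 41
n3.1 (Tomas): max(-46, 41) = 41
n3.2.1 (Ines): min(-25, -20, 15) = -25
n3.2.2 (Ines): min(-72, -85) = -85
n3.2 (Tomas): max(-25, -85) = -25
n3 (Ines): min(41, -25) = -25
n0 (Tomas): max(-90, -51, -25) = -25
Tomas at n0 wants the highest of {n1=-90, n2=-51, n3=-25}, so chooses n3.

n3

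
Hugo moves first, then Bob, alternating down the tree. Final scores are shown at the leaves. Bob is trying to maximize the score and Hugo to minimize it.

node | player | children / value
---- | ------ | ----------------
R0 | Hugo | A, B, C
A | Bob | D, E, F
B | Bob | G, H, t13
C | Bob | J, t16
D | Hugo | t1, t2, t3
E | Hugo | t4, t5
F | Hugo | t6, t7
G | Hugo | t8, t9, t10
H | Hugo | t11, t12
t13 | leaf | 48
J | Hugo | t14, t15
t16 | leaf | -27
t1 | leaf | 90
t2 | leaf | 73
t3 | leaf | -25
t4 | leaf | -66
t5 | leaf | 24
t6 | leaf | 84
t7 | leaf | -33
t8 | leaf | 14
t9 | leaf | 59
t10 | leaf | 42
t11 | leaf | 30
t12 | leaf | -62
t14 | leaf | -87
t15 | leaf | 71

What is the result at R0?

-27

D (Hugo): min(90, 73, -25) = -25
E (Hugo): min(-66, 24) = -66
F (Hugo): min(84, -33) = -33
A (Bob): max(-25, -66, -33) = -25
G (Hugo): min(14, 59, 42) = 14
H (Hugo): min(30, -62) = -62
B (Bob): max(14, -62, 48) = 48
J (Hugo): min(-87, 71) = -87
C (Bob): max(-87, -27) = -27
R0 (Hugo): min(-25, 48, -27) = -27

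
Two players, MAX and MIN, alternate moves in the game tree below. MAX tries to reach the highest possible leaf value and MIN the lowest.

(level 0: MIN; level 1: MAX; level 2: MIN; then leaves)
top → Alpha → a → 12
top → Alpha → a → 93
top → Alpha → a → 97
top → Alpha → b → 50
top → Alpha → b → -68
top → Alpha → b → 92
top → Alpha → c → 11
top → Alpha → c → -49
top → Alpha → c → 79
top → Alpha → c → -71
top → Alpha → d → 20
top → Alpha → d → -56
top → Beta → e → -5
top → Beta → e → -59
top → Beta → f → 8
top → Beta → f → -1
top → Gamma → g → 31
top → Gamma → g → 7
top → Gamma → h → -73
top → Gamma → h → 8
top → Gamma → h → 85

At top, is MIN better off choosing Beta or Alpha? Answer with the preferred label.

e (MIN): min(-5, -59) = -59
f (MIN): min(8, -1) = -1
Beta (MAX): max(-59, -1) = -1
a (MIN): min(12, 93, 97) = 12
b (MIN): min(50, -68, 92) = -68
c (MIN): min(11, -49, 79, -71) = -71
d (MIN): min(20, -56) = -56
Alpha (MAX): max(12, -68, -71, -56) = 12
MIN prefers the lower value; Beta=-1, Alpha=12. Beta is better since -1 < 12.

Beta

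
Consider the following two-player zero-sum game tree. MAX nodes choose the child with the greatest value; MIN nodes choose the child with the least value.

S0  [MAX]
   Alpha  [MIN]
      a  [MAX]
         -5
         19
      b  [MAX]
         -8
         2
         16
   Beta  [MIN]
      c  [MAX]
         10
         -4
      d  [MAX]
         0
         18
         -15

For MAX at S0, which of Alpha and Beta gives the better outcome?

a (MAX): max(-5, 19) = 19
b (MAX): max(-8, 2, 16) = 16
Alpha (MIN): min(19, 16) = 16
c (MAX): max(10, -4) = 10
d (MAX): max(0, 18, -15) = 18
Beta (MIN): min(10, 18) = 10
MAX prefers the higher value; Alpha=16, Beta=10. Alpha is better since 16 > 10.

Alpha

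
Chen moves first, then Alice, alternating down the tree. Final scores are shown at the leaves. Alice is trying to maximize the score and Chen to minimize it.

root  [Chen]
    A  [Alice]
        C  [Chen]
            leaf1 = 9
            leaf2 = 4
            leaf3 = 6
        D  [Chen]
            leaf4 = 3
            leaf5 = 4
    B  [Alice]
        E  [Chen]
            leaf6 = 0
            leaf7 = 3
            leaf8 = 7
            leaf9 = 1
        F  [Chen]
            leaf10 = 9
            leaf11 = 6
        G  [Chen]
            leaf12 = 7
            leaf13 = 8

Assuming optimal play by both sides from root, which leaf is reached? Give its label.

leaf2

C (Chen): min(9, 4, 6) = 4
D (Chen): min(3, 4) = 3
A (Alice): max(4, 3) = 4
E (Chen): min(0, 3, 7, 1) = 0
F (Chen): min(9, 6) = 6
G (Chen): min(7, 8) = 7
B (Alice): max(0, 6, 7) = 7
root (Chen): min(4, 7) = 4
At root, Chen picks A (lowest: 4).
At A, Alice picks C (highest: 4).
At C, Chen picks leaf2 (lowest: 4).
Terminal value 4.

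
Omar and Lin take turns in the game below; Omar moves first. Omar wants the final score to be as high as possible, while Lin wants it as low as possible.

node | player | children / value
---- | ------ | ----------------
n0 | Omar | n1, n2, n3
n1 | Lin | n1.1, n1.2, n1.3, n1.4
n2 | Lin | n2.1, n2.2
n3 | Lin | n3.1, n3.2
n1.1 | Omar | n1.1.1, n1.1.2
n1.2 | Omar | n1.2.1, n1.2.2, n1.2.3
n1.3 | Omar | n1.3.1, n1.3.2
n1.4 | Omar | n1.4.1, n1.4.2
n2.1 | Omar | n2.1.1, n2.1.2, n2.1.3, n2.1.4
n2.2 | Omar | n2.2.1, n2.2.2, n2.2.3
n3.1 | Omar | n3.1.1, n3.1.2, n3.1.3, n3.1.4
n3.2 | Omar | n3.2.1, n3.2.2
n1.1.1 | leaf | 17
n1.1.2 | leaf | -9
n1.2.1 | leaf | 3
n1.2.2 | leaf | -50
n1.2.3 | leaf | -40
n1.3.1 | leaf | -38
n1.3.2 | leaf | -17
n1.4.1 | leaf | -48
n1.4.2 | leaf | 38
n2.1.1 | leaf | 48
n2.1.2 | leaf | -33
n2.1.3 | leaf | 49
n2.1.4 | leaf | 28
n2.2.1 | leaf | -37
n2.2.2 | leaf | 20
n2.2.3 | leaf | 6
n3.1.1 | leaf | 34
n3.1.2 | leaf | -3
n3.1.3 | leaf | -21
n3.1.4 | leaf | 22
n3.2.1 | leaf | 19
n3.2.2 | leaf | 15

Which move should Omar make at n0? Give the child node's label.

n1.1 (Omar): max(17, -9) = 17
n1.2 (Omar): max(3, -50, -40) = 3
n1.3 (Omar): max(-38, -17) = -17
n1.4 (Omar): max(-48, 38) = 38
n1 (Lin): min(17, 3, -17, 38) = -17
n2.1 (Omar): max(48, -33, 49, 28) = 49
n2.2 (Omar): max(-37, 20, 6) = 20
n2 (Lin): min(49, 20) = 20
n3.1 (Omar): max(34, -3, -21, 22) = 34
n3.2 (Omar): max(19, 15) = 19
n3 (Lin): min(34, 19) = 19
n0 (Omar): max(-17, 20, 19) = 20
Omar at n0 wants the highest of {n1=-17, n2=20, n3=19}, so chooses n2.

n2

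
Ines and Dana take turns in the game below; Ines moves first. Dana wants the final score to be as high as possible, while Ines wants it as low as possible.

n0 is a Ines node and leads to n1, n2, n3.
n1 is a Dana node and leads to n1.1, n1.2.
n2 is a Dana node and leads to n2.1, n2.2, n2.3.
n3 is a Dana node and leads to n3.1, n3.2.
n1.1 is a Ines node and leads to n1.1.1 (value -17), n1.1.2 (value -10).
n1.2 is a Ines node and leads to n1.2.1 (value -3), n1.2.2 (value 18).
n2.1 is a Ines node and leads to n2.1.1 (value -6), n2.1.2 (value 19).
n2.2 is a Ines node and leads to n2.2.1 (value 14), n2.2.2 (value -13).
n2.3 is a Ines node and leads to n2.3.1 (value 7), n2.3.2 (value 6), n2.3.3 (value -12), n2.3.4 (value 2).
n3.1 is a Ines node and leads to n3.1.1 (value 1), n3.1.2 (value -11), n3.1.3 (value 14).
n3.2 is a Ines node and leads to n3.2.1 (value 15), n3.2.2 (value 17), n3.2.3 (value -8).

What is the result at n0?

-8

n1.1 (Ines): min(-17, -10) = -17
n1.2 (Ines): min(-3, 18) = -3
n1 (Dana): max(-17, -3) = -3
n2.1 (Ines): min(-6, 19) = -6
n2.2 (Ines): min(14, -13) = -13
n2.3 (Ines): min(7, 6, -12, 2) = -12
n2 (Dana): max(-6, -13, -12) = -6
n3.1 (Ines): min(1, -11, 14) = -11
n3.2 (Ines): min(15, 17, -8) = -8
n3 (Dana): max(-11, -8) = -8
n0 (Ines): min(-3, -6, -8) = -8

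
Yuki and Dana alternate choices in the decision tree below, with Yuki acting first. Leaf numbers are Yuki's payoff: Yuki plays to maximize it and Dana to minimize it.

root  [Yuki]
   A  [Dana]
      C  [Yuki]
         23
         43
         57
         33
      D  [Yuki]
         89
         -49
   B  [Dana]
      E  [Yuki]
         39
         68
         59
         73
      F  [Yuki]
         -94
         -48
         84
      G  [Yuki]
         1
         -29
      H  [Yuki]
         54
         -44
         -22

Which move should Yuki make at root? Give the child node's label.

C (Yuki): max(23, 43, 57, 33) = 57
D (Yuki): max(89, -49) = 89
A (Dana): min(57, 89) = 57
E (Yuki): max(39, 68, 59, 73) = 73
F (Yuki): max(-94, -48, 84) = 84
G (Yuki): max(1, -29) = 1
H (Yuki): max(54, -44, -22) = 54
B (Dana): min(73, 84, 1, 54) = 1
root (Yuki): max(57, 1) = 57
Yuki at root wants the highest of {A=57, B=1}, so chooses A.

A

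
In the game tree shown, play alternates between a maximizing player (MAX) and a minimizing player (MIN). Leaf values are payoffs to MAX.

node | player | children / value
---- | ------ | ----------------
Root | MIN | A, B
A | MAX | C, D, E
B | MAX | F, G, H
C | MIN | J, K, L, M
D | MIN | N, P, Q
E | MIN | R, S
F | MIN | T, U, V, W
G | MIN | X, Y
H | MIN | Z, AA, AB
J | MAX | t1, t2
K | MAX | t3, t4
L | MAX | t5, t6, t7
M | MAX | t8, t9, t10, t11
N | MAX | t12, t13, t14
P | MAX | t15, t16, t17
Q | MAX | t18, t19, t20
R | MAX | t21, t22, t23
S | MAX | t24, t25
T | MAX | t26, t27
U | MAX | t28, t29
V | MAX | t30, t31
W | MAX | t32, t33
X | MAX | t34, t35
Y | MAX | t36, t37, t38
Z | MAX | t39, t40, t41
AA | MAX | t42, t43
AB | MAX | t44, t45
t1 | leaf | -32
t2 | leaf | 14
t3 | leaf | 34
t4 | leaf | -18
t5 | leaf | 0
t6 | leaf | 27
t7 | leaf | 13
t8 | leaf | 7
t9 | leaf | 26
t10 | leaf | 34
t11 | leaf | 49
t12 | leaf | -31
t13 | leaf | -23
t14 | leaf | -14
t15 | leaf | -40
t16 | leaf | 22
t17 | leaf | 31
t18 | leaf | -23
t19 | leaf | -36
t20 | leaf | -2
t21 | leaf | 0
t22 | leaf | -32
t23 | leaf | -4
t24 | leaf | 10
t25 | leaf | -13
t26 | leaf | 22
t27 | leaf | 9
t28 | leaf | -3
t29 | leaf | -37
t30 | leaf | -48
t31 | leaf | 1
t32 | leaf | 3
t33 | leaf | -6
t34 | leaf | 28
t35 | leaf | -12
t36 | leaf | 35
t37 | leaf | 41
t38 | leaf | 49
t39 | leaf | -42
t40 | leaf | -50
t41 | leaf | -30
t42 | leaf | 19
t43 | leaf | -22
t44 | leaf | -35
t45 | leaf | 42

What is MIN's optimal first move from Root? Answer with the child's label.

J (MAX): max(-32, 14) = 14
K (MAX): max(34, -18) = 34
L (MAX): max(0, 27, 13) = 27
M (MAX): max(7, 26, 34, 49) = 49
C (MIN): min(14, 34, 27, 49) = 14
N (MAX): max(-31, -23, -14) = -14
P (MAX): max(-40, 22, 31) = 31
Q (MAX): max(-23, -36, -2) = -2
D (MIN): min(-14, 31, -2) = -14
R (MAX): max(0, -32, -4) = 0
S (MAX): max(10, -13) = 10
E (MIN): min(0, 10) = 0
A (MAX): max(14, -14, 0) = 14
T (MAX): max(22, 9) = 22
U (MAX): max(-3, -37) = -3
V (MAX): max(-48, 1) = 1
W (MAX): max(3, -6) = 3
F (MIN): min(22, -3, 1, 3) = -3
X (MAX): max(28, -12) = 28
Y (MAX): max(35, 41, 49) = 49
G (MIN): min(28, 49) = 28
Z (MAX): max(-42, -50, -30) = -30
AA (MAX): max(19, -22) = 19
AB (MAX): max(-35, 42) = 42
H (MIN): min(-30, 19, 42) = -30
B (MAX): max(-3, 28, -30) = 28
Root (MIN): min(14, 28) = 14
MIN at Root wants the lowest of {A=14, B=28}, so chooses A.

A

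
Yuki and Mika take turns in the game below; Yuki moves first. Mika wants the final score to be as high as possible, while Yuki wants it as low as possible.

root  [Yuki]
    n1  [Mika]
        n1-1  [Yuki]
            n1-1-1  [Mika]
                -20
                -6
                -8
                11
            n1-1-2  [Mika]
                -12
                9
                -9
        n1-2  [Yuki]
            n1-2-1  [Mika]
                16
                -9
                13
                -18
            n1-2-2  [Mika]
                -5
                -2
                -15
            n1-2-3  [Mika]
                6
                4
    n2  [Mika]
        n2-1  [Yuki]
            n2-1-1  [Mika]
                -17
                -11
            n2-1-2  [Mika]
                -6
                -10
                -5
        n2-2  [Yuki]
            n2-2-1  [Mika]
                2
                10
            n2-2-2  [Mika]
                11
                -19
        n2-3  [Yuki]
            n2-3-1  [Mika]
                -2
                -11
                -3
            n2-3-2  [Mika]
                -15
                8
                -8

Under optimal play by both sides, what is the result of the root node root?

n1-1-1 (Mika): max(-20, -6, -8, 11) = 11
n1-1-2 (Mika): max(-12, 9, -9) = 9
n1-1 (Yuki): min(11, 9) = 9
n1-2-1 (Mika): max(16, -9, 13, -18) = 16
n1-2-2 (Mika): max(-5, -2, -15) = -2
n1-2-3 (Mika): max(6, 4) = 6
n1-2 (Yuki): min(16, -2, 6) = -2
n1 (Mika): max(9, -2) = 9
n2-1-1 (Mika): max(-17, -11) = -11
n2-1-2 (Mika): max(-6, -10, -5) = -5
n2-1 (Yuki): min(-11, -5) = -11
n2-2-1 (Mika): max(2, 10) = 10
n2-2-2 (Mika): max(11, -19) = 11
n2-2 (Yuki): min(10, 11) = 10
n2-3-1 (Mika): max(-2, -11, -3) = -2
n2-3-2 (Mika): max(-15, 8, -8) = 8
n2-3 (Yuki): min(-2, 8) = -2
n2 (Mika): max(-11, 10, -2) = 10
root (Yuki): min(9, 10) = 9

9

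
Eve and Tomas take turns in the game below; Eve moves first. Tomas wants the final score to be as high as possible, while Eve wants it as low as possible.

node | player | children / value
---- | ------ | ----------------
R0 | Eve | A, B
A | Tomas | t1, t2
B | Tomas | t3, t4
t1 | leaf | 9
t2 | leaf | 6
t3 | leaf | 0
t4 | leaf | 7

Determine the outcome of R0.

A (Tomas): max(9, 6) = 9
B (Tomas): max(0, 7) = 7
R0 (Eve): min(9, 7) = 7

7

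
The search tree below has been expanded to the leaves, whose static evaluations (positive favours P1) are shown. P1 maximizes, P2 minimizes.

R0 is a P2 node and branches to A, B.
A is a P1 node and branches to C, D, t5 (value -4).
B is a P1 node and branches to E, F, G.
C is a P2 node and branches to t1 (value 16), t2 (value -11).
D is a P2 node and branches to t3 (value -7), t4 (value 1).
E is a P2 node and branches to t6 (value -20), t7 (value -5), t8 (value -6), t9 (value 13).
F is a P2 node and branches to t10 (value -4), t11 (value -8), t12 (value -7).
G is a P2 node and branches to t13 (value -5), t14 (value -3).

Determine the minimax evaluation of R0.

C (P2): min(16, -11) = -11
D (P2): min(-7, 1) = -7
A (P1): max(-11, -7, -4) = -4
E (P2): min(-20, -5, -6, 13) = -20
F (P2): min(-4, -8, -7) = -8
G (P2): min(-5, -3) = -5
B (P1): max(-20, -8, -5) = -5
R0 (P2): min(-4, -5) = -5

-5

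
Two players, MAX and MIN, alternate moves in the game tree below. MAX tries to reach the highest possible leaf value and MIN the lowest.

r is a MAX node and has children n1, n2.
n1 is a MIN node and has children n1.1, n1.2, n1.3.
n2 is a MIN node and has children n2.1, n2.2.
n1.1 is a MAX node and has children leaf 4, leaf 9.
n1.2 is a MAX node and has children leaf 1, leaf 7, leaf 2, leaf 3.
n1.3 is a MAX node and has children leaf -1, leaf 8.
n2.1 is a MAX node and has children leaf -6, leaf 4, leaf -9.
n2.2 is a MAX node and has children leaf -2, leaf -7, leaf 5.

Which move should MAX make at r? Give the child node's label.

n1.1 (MAX): max(4, 9) = 9
n1.2 (MAX): max(1, 7, 2, 3) = 7
n1.3 (MAX): max(-1, 8) = 8
n1 (MIN): min(9, 7, 8) = 7
n2.1 (MAX): max(-6, 4, -9) = 4
n2.2 (MAX): max(-2, -7, 5) = 5
n2 (MIN): min(4, 5) = 4
r (MAX): max(7, 4) = 7
MAX at r wants the highest of {n1=7, n2=4}, so chooses n1.

n1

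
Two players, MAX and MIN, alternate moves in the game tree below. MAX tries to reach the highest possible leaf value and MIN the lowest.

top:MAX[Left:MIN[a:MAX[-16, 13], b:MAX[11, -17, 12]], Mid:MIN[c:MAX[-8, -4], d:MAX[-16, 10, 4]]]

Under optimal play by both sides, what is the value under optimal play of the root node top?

a (MAX): max(-16, 13) = 13
b (MAX): max(11, -17, 12) = 12
Left (MIN): min(13, 12) = 12
c (MAX): max(-8, -4) = -4
d (MAX): max(-16, 10, 4) = 10
Mid (MIN): min(-4, 10) = -4
top (MAX): max(12, -4) = 12

12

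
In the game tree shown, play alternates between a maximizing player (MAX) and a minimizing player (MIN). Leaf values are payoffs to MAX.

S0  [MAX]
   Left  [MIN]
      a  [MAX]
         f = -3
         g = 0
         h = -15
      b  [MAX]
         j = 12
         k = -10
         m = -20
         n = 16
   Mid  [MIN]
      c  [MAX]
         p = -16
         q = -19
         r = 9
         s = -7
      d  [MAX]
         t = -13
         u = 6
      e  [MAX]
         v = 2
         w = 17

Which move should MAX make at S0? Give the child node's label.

Mid

a (MAX): max(-3, 0, -15) = 0
b (MAX): max(12, -10, -20, 16) = 16
Left (MIN): min(0, 16) = 0
c (MAX): max(-16, -19, 9, -7) = 9
d (MAX): max(-13, 6) = 6
e (MAX): max(2, 17) = 17
Mid (MIN): min(9, 6, 17) = 6
S0 (MAX): max(0, 6) = 6
MAX at S0 wants the highest of {Left=0, Mid=6}, so chooses Mid.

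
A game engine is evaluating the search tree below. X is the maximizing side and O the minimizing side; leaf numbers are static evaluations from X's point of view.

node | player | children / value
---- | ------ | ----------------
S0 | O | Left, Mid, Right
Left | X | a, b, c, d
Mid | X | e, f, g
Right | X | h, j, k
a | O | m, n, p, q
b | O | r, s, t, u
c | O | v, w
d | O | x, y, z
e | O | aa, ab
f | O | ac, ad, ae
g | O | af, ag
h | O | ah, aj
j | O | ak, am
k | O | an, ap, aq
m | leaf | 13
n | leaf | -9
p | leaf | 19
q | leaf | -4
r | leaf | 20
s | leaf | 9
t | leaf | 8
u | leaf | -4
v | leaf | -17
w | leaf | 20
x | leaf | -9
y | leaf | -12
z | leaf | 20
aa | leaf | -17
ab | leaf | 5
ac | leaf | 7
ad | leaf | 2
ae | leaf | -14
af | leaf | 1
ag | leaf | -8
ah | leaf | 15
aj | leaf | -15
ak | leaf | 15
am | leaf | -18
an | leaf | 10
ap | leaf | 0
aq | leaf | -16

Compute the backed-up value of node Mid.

-8

e (O): min(-17, 5) = -17
f (O): min(7, 2, -14) = -14
g (O): min(1, -8) = -8
Mid (X): max(-17, -14, -8) = -8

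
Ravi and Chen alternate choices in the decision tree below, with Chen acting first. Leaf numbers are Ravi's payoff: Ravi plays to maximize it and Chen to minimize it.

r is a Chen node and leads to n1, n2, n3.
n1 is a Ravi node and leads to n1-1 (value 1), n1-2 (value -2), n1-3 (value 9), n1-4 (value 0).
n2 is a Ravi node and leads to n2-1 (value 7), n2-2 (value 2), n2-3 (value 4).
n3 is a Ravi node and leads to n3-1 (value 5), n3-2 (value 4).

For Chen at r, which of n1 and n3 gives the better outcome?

n3

n1 (Ravi): max(1, -2, 9, 0) = 9
n3 (Ravi): max(5, 4) = 5
Chen prefers the lower value; n1=9, n3=5. n3 is better since 5 < 9.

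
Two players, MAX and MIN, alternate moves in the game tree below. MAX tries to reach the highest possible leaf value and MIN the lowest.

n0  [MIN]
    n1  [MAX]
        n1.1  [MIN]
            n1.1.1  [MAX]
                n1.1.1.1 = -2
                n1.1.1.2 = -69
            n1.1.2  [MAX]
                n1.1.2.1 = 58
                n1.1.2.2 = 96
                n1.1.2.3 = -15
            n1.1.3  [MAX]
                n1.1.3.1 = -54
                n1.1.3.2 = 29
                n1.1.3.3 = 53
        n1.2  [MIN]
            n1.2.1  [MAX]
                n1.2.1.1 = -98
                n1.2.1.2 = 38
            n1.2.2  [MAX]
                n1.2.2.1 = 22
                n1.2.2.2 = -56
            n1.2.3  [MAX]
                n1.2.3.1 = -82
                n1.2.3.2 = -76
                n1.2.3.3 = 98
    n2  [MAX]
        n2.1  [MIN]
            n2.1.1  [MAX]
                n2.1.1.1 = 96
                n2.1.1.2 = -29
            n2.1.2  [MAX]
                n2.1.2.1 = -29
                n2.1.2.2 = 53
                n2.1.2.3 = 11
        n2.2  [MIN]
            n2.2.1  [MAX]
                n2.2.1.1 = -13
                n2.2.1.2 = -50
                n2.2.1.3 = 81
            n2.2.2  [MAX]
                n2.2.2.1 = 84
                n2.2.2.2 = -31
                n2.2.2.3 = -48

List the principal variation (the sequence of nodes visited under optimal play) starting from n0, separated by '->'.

n1.1.1 (MAX): max(-2, -69) = -2
n1.1.2 (MAX): max(58, 96, -15) = 96
n1.1.3 (MAX): max(-54, 29, 53) = 53
n1.1 (MIN): min(-2, 96, 53) = -2
n1.2.1 (MAX): max(-98, 38) = 38
n1.2.2 (MAX): max(22, -56) = 22
n1.2.3 (MAX): max(-82, -76, 98) = 98
n1.2 (MIN): min(38, 22, 98) = 22
n1 (MAX): max(-2, 22) = 22
n2.1.1 (MAX): max(96, -29) = 96
n2.1.2 (MAX): max(-29, 53, 11) = 53
n2.1 (MIN): min(96, 53) = 53
n2.2.1 (MAX): max(-13, -50, 81) = 81
n2.2.2 (MAX): max(84, -31, -48) = 84
n2.2 (MIN): min(81, 84) = 81
n2 (MAX): max(53, 81) = 81
n0 (MIN): min(22, 81) = 22
At n0, MIN picks n1 (lowest: 22).
At n1, MAX picks n1.2 (highest: 22).
At n1.2, MIN picks n1.2.2 (lowest: 22).
At n1.2.2, MAX picks n1.2.2.1 (highest: 22).
Terminal value 22.

n0 -> n1 -> n1.2 -> n1.2.2 -> n1.2.2.1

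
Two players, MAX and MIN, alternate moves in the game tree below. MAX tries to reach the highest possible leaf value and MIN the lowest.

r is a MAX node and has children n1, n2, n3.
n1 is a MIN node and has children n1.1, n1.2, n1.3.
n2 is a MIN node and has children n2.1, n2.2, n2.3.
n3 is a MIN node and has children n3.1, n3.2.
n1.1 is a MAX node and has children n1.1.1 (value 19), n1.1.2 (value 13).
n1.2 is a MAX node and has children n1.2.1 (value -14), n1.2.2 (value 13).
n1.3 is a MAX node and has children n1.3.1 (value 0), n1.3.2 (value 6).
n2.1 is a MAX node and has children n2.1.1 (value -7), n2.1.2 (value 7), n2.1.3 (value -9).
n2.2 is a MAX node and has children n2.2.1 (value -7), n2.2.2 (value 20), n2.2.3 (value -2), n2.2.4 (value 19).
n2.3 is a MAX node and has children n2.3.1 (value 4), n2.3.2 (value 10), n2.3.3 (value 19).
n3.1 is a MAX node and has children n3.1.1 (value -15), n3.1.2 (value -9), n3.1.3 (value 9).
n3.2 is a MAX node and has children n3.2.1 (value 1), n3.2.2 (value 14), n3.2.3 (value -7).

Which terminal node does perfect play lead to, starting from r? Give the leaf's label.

n3.1.3

n1.1 (MAX): max(19, 13) = 19
n1.2 (MAX): max(-14, 13) = 13
n1.3 (MAX): max(0, 6) = 6
n1 (MIN): min(19, 13, 6) = 6
n2.1 (MAX): max(-7, 7, -9) = 7
n2.2 (MAX): max(-7, 20, -2, 19) = 20
n2.3 (MAX): max(4, 10, 19) = 19
n2 (MIN): min(7, 20, 19) = 7
n3.1 (MAX): max(-15, -9, 9) = 9
n3.2 (MAX): max(1, 14, -7) = 14
n3 (MIN): min(9, 14) = 9
r (MAX): max(6, 7, 9) = 9
At r, MAX picks n3 (highest: 9).
At n3, MIN picks n3.1 (lowest: 9).
At n3.1, MAX picks n3.1.3 (highest: 9).
Terminal value 9.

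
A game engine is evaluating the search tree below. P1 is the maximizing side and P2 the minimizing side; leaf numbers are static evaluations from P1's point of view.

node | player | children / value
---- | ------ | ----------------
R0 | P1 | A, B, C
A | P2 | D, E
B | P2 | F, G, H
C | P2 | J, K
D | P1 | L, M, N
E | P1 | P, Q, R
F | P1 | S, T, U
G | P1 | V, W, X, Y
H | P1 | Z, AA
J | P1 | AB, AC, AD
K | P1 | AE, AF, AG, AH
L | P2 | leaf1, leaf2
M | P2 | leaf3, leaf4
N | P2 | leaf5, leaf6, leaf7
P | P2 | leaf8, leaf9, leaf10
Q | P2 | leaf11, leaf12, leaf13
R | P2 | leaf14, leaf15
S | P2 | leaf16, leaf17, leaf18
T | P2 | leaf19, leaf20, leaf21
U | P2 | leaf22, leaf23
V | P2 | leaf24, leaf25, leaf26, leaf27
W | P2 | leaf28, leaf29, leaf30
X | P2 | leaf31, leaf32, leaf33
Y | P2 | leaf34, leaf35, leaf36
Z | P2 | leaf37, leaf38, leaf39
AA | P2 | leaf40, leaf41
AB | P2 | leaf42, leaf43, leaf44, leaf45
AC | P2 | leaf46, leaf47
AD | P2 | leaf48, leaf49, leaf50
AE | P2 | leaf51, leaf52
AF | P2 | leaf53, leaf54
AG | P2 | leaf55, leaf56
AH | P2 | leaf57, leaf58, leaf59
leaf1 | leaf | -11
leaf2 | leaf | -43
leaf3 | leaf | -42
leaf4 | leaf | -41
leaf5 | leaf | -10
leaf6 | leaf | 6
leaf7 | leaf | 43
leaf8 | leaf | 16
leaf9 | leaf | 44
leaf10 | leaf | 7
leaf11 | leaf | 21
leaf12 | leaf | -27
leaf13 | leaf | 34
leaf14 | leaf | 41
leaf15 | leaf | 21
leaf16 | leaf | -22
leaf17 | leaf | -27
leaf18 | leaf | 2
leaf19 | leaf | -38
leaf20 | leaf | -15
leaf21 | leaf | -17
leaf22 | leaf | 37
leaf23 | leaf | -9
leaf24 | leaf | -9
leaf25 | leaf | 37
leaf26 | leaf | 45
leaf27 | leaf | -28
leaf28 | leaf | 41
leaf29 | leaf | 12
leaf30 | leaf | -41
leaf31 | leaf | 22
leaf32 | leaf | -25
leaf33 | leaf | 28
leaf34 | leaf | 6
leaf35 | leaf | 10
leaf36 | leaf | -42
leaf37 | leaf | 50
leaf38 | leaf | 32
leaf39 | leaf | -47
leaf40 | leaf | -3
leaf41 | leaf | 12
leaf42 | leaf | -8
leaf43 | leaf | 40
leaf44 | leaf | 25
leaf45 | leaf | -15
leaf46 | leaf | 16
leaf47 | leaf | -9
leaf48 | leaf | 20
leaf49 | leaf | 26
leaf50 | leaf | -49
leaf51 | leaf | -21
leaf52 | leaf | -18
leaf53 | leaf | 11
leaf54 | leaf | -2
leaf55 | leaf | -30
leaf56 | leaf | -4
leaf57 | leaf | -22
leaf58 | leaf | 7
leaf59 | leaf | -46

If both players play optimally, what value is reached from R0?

-9

L (P2): min(-11, -43) = -43
M (P2): min(-42, -41) = -42
N (P2): min(-10, 6, 43) = -10
D (P1): max(-43, -42, -10) = -10
P (P2): min(16, 44, 7) = 7
Q (P2): min(21, -27, 34) = -27
R (P2): min(41, 21) = 21
E (P1): max(7, -27, 21) = 21
A (P2): min(-10, 21) = -10
S (P2): min(-22, -27, 2) = -27
T (P2): min(-38, -15, -17) = -38
U (P2): min(37, -9) = -9
F (P1): max(-27, -38, -9) = -9
V (P2): min(-9, 37, 45, -28) = -28
W (P2): min(41, 12, -41) = -41
X (P2): min(22, -25, 28) = -25
Y (P2): min(6, 10, -42) = -42
G (P1): max(-28, -41, -25, -42) = -25
Z (P2): min(50, 32, -47) = -47
AA (P2): min(-3, 12) = -3
H (P1): max(-47, -3) = -3
B (P2): min(-9, -25, -3) = -25
AB (P2): min(-8, 40, 25, -15) = -15
AC (P2): min(16, -9) = -9
AD (P2): min(20, 26, -49) = -49
J (P1): max(-15, -9, -49) = -9
AE (P2): min(-21, -18) = -21
AF (P2): min(11, -2) = -2
AG (P2): min(-30, -4) = -30
AH (P2): min(-22, 7, -46) = -46
K (P1): max(-21, -2, -30, -46) = -2
C (P2): min(-9, -2) = -9
R0 (P1): max(-10, -25, -9) = -9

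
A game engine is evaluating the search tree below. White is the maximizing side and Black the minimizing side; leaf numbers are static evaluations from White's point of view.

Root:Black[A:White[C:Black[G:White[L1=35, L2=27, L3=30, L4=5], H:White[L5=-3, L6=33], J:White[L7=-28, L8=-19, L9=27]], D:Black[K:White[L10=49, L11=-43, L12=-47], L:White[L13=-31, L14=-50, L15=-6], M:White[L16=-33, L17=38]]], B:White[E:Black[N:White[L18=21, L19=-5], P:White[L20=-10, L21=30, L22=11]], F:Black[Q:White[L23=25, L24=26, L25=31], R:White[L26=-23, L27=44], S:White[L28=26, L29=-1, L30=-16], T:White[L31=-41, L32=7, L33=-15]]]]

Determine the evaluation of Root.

G (White): max(35, 27, 30, 5) = 35
H (White): max(-3, 33) = 33
J (White): max(-28, -19, 27) = 27
C (Black): min(35, 33, 27) = 27
K (White): max(49, -43, -47) = 49
L (White): max(-31, -50, -6) = -6
M (White): max(-33, 38) = 38
D (Black): min(49, -6, 38) = -6
A (White): max(27, -6) = 27
N (White): max(21, -5) = 21
P (White): max(-10, 30, 11) = 30
E (Black): min(21, 30) = 21
Q (White): max(25, 26, 31) = 31
R (White): max(-23, 44) = 44
S (White): max(26, -1, -16) = 26
T (White): max(-41, 7, -15) = 7
F (Black): min(31, 44, 26, 7) = 7
B (White): max(21, 7) = 21
Root (Black): min(27, 21) = 21

21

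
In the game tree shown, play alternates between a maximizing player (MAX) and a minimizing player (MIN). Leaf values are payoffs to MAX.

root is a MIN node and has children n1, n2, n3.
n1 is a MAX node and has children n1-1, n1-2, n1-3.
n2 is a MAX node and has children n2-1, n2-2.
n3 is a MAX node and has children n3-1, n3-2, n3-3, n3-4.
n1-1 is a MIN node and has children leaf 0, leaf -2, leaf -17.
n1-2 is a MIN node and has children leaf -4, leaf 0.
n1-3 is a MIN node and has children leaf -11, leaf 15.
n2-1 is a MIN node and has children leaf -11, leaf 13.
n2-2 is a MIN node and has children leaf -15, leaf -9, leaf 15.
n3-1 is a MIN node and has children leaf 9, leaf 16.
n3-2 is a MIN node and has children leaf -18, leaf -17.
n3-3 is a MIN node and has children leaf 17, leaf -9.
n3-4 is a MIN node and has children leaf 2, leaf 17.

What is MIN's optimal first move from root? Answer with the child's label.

n2

n1-1 (MIN): min(0, -2, -17) = -17
n1-2 (MIN): min(-4, 0) = -4
n1-3 (MIN): min(-11, 15) = -11
n1 (MAX): max(-17, -4, -11) = -4
n2-1 (MIN): min(-11, 13) = -11
n2-2 (MIN): min(-15, -9, 15) = -15
n2 (MAX): max(-11, -15) = -11
n3-1 (MIN): min(9, 16) = 9
n3-2 (MIN): min(-18, -17) = -18
n3-3 (MIN): min(17, -9) = -9
n3-4 (MIN): min(2, 17) = 2
n3 (MAX): max(9, -18, -9, 2) = 9
root (MIN): min(-4, -11, 9) = -11
MIN at root wants the lowest of {n1=-4, n2=-11, n3=9}, so chooses n2.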